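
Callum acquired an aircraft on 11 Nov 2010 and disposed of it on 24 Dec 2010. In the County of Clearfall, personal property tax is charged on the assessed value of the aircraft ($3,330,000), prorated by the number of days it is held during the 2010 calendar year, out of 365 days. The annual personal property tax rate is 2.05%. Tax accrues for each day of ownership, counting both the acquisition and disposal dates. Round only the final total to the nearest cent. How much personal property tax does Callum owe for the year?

$8,229.21

Days held (11 Nov – 24 Dec 2010): 44 out of 365
Tax = $3,330,000 × 2.05% × 44/365 = $8,229.2055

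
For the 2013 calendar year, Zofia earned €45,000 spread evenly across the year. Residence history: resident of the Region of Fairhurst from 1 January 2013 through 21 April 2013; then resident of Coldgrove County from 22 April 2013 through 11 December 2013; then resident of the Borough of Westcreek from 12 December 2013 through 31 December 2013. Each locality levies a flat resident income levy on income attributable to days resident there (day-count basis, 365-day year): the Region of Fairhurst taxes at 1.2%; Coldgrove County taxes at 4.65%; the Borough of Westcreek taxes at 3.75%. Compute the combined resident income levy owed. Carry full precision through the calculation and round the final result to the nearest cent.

The Region of Fairhurst, 1 January – 21 April 2013: 111 days → €45,000 × 1.2% × 111/365 = €164.2192
Coldgrove County, 22 April – 11 December 2013: 234 days → €45,000 × 4.65% × 234/365 = €1,341.4932
The Borough of Westcreek, 12 December – 31 December 2013: 20 days → €45,000 × 3.75% × 20/365 = €92.4658
Total = €1,598.1781

€1,598.18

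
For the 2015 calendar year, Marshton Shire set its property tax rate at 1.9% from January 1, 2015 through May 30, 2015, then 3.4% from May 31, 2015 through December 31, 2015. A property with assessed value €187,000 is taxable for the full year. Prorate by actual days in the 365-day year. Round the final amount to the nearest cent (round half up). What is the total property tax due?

January 1 – May 30, 2015: 150 days at 1.9% → €187,000 × 1.9% × 150/365 = €1,460.1370
May 31 – December 31, 2015: 215 days at 3.4% → €187,000 × 3.4% × 215/365 = €3,745.1233
Total = €5,205.2603

€5,205.26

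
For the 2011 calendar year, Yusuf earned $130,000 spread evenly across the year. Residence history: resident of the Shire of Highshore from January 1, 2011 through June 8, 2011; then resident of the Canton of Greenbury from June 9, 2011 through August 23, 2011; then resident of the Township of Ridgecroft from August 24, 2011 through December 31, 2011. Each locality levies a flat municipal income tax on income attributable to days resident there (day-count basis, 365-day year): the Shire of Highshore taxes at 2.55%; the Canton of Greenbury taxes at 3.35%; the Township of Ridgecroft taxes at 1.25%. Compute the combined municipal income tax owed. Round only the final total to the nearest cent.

The Shire of Highshore, January 1 – June 8, 2011: 159 days → $130,000 × 2.55% × 159/365 = $1,444.0685
The Canton of Greenbury, June 9 – August 23, 2011: 76 days → $130,000 × 3.35% × 76/365 = $906.7945
The Township of Ridgecroft, August 24 – December 31, 2011: 130 days → $130,000 × 1.25% × 130/365 = $578.7671
Total = $2,929.6301

$2,929.63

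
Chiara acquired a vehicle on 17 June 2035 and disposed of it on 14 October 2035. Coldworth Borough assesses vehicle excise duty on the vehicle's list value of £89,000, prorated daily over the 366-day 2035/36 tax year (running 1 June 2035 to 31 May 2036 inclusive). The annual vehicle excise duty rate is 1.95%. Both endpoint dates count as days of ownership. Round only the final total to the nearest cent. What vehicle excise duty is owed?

Days held (17 June – 14 October 2035): 120 out of 366
Tax = £89,000 × 1.95% × 120/366 = £569.0164

£569.02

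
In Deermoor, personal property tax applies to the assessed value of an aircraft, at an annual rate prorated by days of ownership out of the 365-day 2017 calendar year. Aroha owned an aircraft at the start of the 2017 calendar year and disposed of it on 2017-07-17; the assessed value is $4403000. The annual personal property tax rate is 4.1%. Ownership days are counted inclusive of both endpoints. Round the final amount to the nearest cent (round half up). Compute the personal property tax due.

$97927.55

Days held (2017-01-01 to 2017-07-17): 198 out of 365
Tax = $4403000 × 4.1% × 198/365 = $97927.5452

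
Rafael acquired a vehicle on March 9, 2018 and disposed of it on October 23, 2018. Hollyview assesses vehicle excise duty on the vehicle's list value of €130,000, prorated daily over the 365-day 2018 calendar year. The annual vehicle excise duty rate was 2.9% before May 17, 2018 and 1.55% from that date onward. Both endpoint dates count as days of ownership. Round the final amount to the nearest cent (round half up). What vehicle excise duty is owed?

March 9 – May 16, 2018: 69 days at 2.9% → €130,000 × 2.9% × 69/365 = €712.6849
May 17 – October 23, 2018: 160 days at 1.55% → €130,000 × 1.55% × 160/365 = €883.2877
Total = €1,595.9726

€1,595.97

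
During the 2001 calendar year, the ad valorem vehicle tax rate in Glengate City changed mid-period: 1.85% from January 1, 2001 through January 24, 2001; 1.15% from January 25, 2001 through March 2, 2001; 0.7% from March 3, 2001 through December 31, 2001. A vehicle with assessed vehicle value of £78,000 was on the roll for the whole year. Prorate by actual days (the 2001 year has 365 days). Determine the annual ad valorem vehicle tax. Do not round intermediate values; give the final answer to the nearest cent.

£640.56

January 1 – January 24, 2001: 24 days at 1.85% → £78,000 × 1.85% × 24/365 = £94.8822
January 25 – March 2, 2001: 37 days at 1.15% → £78,000 × 1.15% × 37/365 = £90.9288
March 3 – December 31, 2001: 304 days at 0.7% → £78,000 × 0.7% × 304/365 = £454.7507
Total = £640.5616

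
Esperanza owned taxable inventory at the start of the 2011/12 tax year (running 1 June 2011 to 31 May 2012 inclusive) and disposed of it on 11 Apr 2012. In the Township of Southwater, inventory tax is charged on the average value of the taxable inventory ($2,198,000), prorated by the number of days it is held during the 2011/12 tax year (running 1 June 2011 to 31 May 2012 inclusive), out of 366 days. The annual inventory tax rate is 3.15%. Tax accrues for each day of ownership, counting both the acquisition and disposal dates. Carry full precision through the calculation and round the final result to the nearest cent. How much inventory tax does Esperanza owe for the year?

$59,778.39

Days held (1 Jun 2011 – 11 Apr 2012): 316 out of 366
Tax = $2,198,000 × 3.15% × 316/366 = $59,778.3934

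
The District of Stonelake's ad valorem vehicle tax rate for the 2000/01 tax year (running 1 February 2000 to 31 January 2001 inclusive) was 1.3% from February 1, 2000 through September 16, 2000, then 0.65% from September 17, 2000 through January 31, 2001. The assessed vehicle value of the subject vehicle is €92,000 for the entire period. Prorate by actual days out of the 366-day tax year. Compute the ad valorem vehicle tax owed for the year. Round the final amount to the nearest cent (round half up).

February 1 – September 16, 2000: 229 days at 1.3% → €92,000 × 1.3% × 229/366 = €748.3169
September 17, 2000 – January 31, 2001: 137 days at 0.65% → €92,000 × 0.65% × 137/366 = €223.8415
Total = €972.1585

€972.16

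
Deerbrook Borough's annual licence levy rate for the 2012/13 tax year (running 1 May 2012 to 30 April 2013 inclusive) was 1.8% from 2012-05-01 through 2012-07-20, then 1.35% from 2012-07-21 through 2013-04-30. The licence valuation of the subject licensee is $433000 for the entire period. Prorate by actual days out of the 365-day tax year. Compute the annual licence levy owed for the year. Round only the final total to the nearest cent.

2012-05-01 to 2012-07-20: 81 days at 1.8% → $433000 × 1.8% × 81/365 = $1729.6274
2012-07-21 to 2013-04-30: 284 days at 1.35% → $433000 × 1.35% × 284/365 = $4548.2795
Total = $6277.9068

$6277.91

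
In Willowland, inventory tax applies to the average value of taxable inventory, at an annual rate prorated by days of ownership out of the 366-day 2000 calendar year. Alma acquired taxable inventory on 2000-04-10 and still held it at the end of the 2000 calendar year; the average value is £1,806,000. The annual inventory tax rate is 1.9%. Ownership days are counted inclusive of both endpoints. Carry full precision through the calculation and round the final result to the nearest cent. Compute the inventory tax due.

Days held (2000-04-10 to 2000-12-31): 266 out of 366
Tax = £1,806,000 × 1.9% × 266/366 = £24,938.5902

£24,938.59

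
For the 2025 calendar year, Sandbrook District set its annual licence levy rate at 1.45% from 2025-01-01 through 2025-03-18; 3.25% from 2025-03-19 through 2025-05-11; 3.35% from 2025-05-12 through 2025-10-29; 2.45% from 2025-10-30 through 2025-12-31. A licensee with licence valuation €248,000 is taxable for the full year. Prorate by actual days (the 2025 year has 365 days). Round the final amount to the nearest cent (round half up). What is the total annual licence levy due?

€6,892.02

2025-01-01 to 2025-03-18: 77 days at 1.45% → €248,000 × 1.45% × 77/365 = €758.6082
2025-03-19 to 2025-05-11: 54 days at 3.25% → €248,000 × 3.25% × 54/365 = €1,192.4384
2025-05-12 to 2025-10-29: 171 days at 3.35% → €248,000 × 3.35% × 171/365 = €3,892.2411
2025-10-30 to 2025-12-31: 63 days at 2.45% → €248,000 × 2.45% × 63/365 = €1,048.7342
Total = €6,892.0219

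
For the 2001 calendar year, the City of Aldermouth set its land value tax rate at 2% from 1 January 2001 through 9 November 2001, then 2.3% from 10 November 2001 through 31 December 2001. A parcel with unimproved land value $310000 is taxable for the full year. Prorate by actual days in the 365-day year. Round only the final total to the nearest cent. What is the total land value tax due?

$6332.49

1 January – 9 November 2001: 313 days at 2% → $310000 × 2% × 313/365 = $5316.7123
10 November – 31 December 2001: 52 days at 2.3% → $310000 × 2.3% × 52/365 = $1015.7808
Total = $6332.4932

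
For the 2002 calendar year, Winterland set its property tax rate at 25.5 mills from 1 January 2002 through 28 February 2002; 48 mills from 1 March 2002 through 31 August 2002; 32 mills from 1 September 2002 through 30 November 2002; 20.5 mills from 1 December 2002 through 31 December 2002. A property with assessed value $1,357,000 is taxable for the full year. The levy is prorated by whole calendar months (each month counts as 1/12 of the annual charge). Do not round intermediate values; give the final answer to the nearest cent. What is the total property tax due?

$51,509.46

1 January – 28 February 2002: 2 months at 25.5 mills → $1,357,000 × 2.55% × 2/12 = $5,767.2500
1 March – 31 August 2002: 6 months at 48 mills → $1,357,000 × 4.8% × 6/12 = $32,568.0000
1 September – 30 November 2002: 3 months at 32 mills → $1,357,000 × 3.2% × 3/12 = $10,856.0000
1 December – 31 December 2002: 1 month at 20.5 mills → $1,357,000 × 2.05% × 1/12 = $2,318.2083
Total = $51,509.4583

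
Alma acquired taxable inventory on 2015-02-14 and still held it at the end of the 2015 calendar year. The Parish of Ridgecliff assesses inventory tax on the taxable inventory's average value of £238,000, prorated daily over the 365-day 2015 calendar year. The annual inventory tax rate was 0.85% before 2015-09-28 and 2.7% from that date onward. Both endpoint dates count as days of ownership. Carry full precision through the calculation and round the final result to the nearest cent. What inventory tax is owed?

2015-02-14 to 2015-09-27: 226 days at 0.85% → £238,000 × 0.85% × 226/365 = £1,252.5973
2015-09-28 to 2015-12-31: 95 days at 2.7% → £238,000 × 2.7% × 95/365 = £1,672.5205
Total = £2,925.1178

£2,925.12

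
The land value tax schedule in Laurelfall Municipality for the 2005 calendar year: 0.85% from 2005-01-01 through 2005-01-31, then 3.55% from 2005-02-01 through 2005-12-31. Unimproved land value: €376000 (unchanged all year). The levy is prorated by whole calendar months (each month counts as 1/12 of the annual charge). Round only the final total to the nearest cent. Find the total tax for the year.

2005-01-01 to 2005-01-31: 1 month at 0.85% → €376000 × 0.85% × 1/12 = €266.3333
2005-02-01 to 2005-12-31: 11 months at 3.55% → €376000 × 3.55% × 11/12 = €12235.6667
Total = €12502.0000

€12502.00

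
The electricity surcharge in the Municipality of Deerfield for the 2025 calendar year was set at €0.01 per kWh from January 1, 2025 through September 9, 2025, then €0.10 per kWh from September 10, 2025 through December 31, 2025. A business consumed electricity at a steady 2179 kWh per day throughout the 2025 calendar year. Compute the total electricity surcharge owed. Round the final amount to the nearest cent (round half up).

January 1 – September 9, 2025: 252 days × 2179 kWh/day = 549,108 kWh at €0.01/kWh → €5491.08
September 10 – December 31, 2025: 113 days × 2179 kWh/day = 246,227 kWh at €0.10/kWh → €24622.70

€30113.78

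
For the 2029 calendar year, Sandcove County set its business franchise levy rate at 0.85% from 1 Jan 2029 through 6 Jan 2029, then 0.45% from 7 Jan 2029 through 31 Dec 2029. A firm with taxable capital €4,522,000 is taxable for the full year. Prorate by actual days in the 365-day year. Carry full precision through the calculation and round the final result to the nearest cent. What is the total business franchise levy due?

€20,646.34

1 Jan – 6 Jan 2029: 6 days at 0.85% → €4,522,000 × 0.85% × 6/365 = €631.8411
7 Jan – 31 Dec 2029: 359 days at 0.45% → €4,522,000 × 0.45% × 359/365 = €20,014.4959
Total = €20,646.3370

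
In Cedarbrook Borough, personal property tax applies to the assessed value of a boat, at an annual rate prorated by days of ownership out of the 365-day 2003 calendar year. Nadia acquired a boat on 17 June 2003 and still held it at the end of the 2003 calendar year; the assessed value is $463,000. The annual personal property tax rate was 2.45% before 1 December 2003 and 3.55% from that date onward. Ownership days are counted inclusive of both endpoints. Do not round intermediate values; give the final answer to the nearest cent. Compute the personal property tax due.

17 June – 30 November 2003: 167 days at 2.45% → $463,000 × 2.45% × 167/365 = $5,190.0397
1 December – 31 December 2003: 31 days at 3.55% → $463,000 × 3.55% × 31/365 = $1,395.9767
Total = $6,586.0164

$6,586.02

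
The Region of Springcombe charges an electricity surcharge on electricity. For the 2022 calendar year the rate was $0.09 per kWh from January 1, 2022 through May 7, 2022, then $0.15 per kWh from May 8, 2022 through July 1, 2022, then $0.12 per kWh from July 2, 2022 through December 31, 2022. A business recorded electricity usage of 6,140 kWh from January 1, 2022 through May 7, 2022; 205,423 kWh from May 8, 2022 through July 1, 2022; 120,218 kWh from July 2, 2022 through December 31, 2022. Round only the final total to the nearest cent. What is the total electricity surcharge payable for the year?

$45,792.21

January 1 – May 7, 2022: 6,140 kWh at $0.09/kWh → $552.60
May 8 – July 1, 2022: 205,423 kWh at $0.15/kWh → $30,813.45
July 2 – December 31, 2022: 120,218 kWh at $0.12/kWh → $14,426.16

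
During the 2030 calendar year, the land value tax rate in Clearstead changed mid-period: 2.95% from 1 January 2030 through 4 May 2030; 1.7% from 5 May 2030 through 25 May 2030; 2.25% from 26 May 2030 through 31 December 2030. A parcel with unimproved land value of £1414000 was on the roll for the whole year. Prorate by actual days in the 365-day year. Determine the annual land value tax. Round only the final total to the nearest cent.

1 January – 4 May 2030: 124 days at 2.95% → £1414000 × 2.95% × 124/365 = £14170.9918
5 May – 25 May 2030: 21 days at 1.7% → £1414000 × 1.7% × 21/365 = £1383.0082
26 May – 31 December 2030: 220 days at 2.25% → £1414000 × 2.25% × 220/365 = £19176.1644
Total = £34730.1644

£34730.16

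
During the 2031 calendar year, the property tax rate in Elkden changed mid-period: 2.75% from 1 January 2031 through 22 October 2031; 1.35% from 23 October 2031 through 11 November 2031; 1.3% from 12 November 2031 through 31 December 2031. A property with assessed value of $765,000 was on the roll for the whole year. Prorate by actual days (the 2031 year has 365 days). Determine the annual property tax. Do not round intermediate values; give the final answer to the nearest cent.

1 January – 22 October 2031: 295 days at 2.75% → $765,000 × 2.75% × 295/365 = $17,002.9110
23 October – 11 November 2031: 20 days at 1.35% → $765,000 × 1.35% × 20/365 = $565.8904
12 November – 31 December 2031: 50 days at 1.3% → $765,000 × 1.3% × 50/365 = $1,362.3288
Total = $18,931.1301

$18,931.13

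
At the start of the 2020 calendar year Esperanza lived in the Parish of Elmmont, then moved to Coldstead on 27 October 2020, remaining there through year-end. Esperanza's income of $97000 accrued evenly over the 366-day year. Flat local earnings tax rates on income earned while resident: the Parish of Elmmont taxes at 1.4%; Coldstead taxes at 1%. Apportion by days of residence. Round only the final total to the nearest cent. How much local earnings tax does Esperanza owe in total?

$1288.03

The Parish of Elmmont, 1 January – 26 October 2020: 300 days → $97000 × 1.4% × 300/366 = $1113.1148
Coldstead, 27 October – 31 December 2020: 66 days → $97000 × 1% × 66/366 = $174.9180
Total = $1288.0328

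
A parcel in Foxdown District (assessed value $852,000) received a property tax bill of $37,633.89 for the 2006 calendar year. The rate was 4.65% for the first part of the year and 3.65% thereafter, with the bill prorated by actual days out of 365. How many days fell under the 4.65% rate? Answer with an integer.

280 days

Let d = days at the first rate; then 365 − d days at the second rate.
$852,000 × [4.65%·d + 3.65%·(365−d)] / 365 = $37,633.89
Solving gives d = 280, so the new rate took effect on 8 Oct 2006.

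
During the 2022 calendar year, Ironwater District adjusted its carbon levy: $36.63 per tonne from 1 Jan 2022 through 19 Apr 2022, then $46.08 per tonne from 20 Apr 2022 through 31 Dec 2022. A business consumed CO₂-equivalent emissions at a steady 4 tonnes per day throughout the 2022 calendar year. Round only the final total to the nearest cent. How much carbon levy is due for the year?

$63156.60

1 Jan – 19 Apr 2022: 109 days × 4 tonnes/day = 436 tonnes at $36.63/tonne → $15970.68
20 Apr – 31 Dec 2022: 256 days × 4 tonnes/day = 1,024 tonnes at $46.08/tonne → $47185.92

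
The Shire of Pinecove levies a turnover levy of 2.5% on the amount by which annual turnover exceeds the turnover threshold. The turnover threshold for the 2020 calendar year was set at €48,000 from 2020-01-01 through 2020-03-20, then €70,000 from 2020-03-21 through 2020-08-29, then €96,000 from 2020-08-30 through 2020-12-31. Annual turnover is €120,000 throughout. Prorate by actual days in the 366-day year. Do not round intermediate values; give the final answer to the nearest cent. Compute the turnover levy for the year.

2020-01-01 to 2020-03-20: 80 days, exemption €48,000 → (€120,000 − €48,000) × 2.5% × 80/366 = €393.4426
2020-03-21 to 2020-08-29: 162 days, exemption €70,000 → (€120,000 − €70,000) × 2.5% × 162/366 = €553.2787
2020-08-30 to 2020-12-31: 124 days, exemption €96,000 → (€120,000 − €96,000) × 2.5% × 124/366 = €203.2787
Total = €1,150.0000

€1,150.00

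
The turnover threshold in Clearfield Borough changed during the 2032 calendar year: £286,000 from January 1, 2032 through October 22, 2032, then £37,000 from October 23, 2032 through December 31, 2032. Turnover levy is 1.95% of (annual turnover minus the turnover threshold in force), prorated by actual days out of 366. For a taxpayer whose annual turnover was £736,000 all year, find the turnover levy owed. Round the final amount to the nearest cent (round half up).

£9,703.65

January 1 – October 22, 2032: 296 days, exemption £286,000 → (£736,000 − £286,000) × 1.95% × 296/366 = £7,096.7213
October 23 – December 31, 2032: 70 days, exemption £37,000 → (£736,000 − £37,000) × 1.95% × 70/366 = £2,606.9262
Total = £9,703.6475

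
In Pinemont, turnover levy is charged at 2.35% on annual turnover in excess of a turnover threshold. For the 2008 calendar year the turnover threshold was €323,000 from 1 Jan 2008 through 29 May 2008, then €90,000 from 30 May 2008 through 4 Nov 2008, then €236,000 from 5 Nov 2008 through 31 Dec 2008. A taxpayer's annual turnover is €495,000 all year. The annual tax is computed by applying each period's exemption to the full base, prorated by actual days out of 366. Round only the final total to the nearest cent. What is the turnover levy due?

€6,739.11

1 Jan – 29 May 2008: 150 days, exemption €323,000 → (€495,000 − €323,000) × 2.35% × 150/366 = €1,656.5574
30 May – 4 Nov 2008: 159 days, exemption €90,000 → (€495,000 − €90,000) × 2.35% × 159/366 = €4,134.6516
5 Nov – 31 Dec 2008: 57 days, exemption €236,000 → (€495,000 − €236,000) × 2.35% × 57/366 = €947.8975
Total = €6,739.1066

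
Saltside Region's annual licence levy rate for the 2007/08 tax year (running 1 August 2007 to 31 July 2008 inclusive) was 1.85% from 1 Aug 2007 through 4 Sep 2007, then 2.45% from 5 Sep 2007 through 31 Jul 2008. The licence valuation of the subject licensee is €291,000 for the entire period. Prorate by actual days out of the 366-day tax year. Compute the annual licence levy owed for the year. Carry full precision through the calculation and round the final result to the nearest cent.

€6,962.53

1 Aug – 4 Sep 2007: 35 days at 1.85% → €291,000 × 1.85% × 35/366 = €514.8156
5 Sep 2007 – 31 Jul 2008: 331 days at 2.45% → €291,000 × 2.45% × 331/366 = €6,447.7172
Total = €6,962.5328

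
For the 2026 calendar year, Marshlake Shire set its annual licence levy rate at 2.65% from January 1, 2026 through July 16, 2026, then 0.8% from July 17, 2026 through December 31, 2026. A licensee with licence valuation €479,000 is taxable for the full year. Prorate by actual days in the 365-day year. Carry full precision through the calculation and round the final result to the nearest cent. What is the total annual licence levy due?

January 1 – July 16, 2026: 197 days at 2.65% → €479,000 × 2.65% × 197/365 = €6,851.0123
July 17 – December 31, 2026: 168 days at 0.8% → €479,000 × 0.8% × 168/365 = €1,763.7699
Total = €8,614.7822

€8,614.78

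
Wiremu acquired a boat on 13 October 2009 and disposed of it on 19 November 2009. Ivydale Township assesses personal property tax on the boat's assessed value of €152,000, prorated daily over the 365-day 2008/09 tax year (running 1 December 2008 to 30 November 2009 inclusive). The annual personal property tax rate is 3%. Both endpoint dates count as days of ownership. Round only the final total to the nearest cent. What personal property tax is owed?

Days held (13 October – 19 November 2009): 38 out of 365
Tax = €152,000 × 3% × 38/365 = €474.7397

€474.74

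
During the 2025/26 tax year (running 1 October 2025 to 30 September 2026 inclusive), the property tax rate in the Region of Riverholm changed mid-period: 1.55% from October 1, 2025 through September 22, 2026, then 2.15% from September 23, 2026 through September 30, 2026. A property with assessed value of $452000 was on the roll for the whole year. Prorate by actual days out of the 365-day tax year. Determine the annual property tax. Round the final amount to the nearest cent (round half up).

October 1, 2025 – September 22, 2026: 357 days at 1.55% → $452000 × 1.55% × 357/365 = $6852.4438
September 23 – September 30, 2026: 8 days at 2.15% → $452000 × 2.15% × 8/365 = $212.9973
Total = $7065.4411

$7065.44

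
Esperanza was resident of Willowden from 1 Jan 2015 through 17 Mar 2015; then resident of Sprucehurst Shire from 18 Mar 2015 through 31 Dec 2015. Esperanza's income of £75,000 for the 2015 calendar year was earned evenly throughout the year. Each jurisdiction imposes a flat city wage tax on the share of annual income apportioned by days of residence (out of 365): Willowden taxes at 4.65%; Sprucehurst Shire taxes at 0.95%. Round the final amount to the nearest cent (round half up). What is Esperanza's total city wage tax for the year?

£1,290.31

Willowden, 1 Jan – 17 Mar 2015: 76 days → £75,000 × 4.65% × 76/365 = £726.1644
Sprucehurst Shire, 18 Mar – 31 Dec 2015: 289 days → £75,000 × 0.95% × 289/365 = £564.1438
Total = £1,290.3082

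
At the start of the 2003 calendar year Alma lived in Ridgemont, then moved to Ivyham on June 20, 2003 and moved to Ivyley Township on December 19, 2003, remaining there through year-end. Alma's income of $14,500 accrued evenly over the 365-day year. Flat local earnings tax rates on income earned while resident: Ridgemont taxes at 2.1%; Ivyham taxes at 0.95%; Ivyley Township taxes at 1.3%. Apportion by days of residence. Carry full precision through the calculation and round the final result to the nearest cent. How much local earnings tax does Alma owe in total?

$217.22

Ridgemont, January 1 – June 19, 2003: 170 days → $14,500 × 2.1% × 170/365 = $141.8219
Ivyham, June 20 – December 18, 2003: 182 days → $14,500 × 0.95% × 182/365 = $68.6863
Ivyley Township, December 19 – December 31, 2003: 13 days → $14,500 × 1.3% × 13/365 = $6.7137
Total = $217.2219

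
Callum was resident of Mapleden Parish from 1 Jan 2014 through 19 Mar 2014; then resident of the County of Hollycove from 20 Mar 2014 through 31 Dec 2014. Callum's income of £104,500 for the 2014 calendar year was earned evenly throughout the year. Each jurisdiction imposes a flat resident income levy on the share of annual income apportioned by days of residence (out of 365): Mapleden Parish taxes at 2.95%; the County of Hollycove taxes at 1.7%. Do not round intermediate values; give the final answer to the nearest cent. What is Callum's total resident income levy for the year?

Mapleden Parish, 1 Jan – 19 Mar 2014: 78 days → £104,500 × 2.95% × 78/365 = £658.7795
The County of Hollycove, 20 Mar – 31 Dec 2014: 287 days → £104,500 × 1.7% × 287/365 = £1,396.8644
Total = £2,055.6438

£2,055.64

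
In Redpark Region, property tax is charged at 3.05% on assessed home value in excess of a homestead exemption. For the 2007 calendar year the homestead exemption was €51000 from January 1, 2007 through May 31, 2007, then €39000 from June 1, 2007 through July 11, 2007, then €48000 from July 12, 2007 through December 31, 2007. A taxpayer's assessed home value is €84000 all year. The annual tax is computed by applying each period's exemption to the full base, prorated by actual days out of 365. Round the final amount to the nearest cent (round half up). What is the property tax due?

€1090.98

January 1 – May 31, 2007: 151 days, exemption €51000 → (€84000 − €51000) × 3.05% × 151/365 = €416.3877
June 1 – July 11, 2007: 41 days, exemption €39000 → (€84000 − €39000) × 3.05% × 41/365 = €154.1712
July 12 – December 31, 2007: 173 days, exemption €48000 → (€84000 − €48000) × 3.05% × 173/365 = €520.4219
Total = €1090.9808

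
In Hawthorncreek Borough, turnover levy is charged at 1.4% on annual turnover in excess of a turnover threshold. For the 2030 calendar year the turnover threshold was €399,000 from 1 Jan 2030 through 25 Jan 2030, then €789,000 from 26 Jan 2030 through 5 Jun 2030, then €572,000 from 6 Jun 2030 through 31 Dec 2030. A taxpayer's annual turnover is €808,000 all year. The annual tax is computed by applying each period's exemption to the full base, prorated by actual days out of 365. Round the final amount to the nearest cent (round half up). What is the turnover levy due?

1 Jan – 25 Jan 2030: 25 days, exemption €399,000 → (€808,000 − €399,000) × 1.4% × 25/365 = €392.1918
26 Jan – 5 Jun 2030: 131 days, exemption €789,000 → (€808,000 − €789,000) × 1.4% × 131/365 = €95.4685
6 Jun – 31 Dec 2030: 209 days, exemption €572,000 → (€808,000 − €572,000) × 1.4% × 209/365 = €1,891.8795
Total = €2,379.5397

€2,379.54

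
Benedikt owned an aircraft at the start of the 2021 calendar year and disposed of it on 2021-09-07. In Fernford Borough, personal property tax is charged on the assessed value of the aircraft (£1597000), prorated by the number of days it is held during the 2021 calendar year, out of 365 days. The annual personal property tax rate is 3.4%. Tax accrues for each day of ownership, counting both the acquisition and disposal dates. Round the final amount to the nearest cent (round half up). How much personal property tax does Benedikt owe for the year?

£37190.41

Days held (2021-01-01 to 2021-09-07): 250 out of 365
Tax = £1597000 × 3.4% × 250/365 = £37190.4110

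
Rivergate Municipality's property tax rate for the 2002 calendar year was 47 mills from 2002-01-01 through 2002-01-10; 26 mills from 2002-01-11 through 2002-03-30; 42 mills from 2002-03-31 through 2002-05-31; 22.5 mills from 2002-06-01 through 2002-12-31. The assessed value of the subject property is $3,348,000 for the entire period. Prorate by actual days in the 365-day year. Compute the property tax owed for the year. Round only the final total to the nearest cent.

2002-01-01 to 2002-01-10: 10 days at 47 mills → $3,348,000 × 4.7% × 10/365 = $4,311.1233
2002-01-11 to 2002-03-30: 79 days at 26 mills → $3,348,000 × 2.6% × 79/365 = $18,840.5260
2002-03-31 to 2002-05-31: 62 days at 42 mills → $3,348,000 × 4.2% × 62/365 = $23,885.4575
2002-06-01 to 2002-12-31: 214 days at 22.5 mills → $3,348,000 × 2.25% × 214/365 = $44,166.0822
Total = $91,203.1890

$91,203.19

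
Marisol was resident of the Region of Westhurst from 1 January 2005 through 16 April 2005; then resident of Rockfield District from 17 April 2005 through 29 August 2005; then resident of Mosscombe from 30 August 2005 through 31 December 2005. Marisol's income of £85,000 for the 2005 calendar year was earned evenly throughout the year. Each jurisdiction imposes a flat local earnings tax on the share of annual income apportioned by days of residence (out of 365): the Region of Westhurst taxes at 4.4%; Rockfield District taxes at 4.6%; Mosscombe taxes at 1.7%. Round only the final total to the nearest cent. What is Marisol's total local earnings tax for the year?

The Region of Westhurst, 1 January – 16 April 2005: 106 days → £85,000 × 4.4% × 106/365 = £1,086.1370
Rockfield District, 17 April – 29 August 2005: 135 days → £85,000 × 4.6% × 135/365 = £1,446.1644
Mosscombe, 30 August – 31 December 2005: 124 days → £85,000 × 1.7% × 124/365 = £490.9041
Total = £3,023.2055

£3,023.21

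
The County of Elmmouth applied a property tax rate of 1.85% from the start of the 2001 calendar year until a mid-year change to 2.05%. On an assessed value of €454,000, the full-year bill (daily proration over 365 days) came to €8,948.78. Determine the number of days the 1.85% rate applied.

144 days

Let d = days at the first rate; then 365 − d days at the second rate.
€454,000 × [1.85%·d + 2.05%·(365−d)] / 365 = €8,948.78
Solving gives d = 144, so the new rate took effect on 25 May 2001.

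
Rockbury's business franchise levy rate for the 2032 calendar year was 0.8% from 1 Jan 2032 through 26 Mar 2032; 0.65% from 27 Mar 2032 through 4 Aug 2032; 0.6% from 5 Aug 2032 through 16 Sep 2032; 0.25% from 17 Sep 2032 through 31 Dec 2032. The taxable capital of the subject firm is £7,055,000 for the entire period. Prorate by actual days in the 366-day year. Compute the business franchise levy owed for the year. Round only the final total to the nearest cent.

£39,756.66

1 Jan – 26 Mar 2032: 86 days at 0.8% → £7,055,000 × 0.8% × 86/366 = £13,261.8579
27 Mar – 4 Aug 2032: 131 days at 0.65% → £7,055,000 × 0.65% × 131/366 = £16,413.4768
5 Aug – 16 Sep 2032: 43 days at 0.6% → £7,055,000 × 0.6% × 43/366 = £4,973.1967
17 Sep – 31 Dec 2032: 106 days at 0.25% → £7,055,000 × 0.25% × 106/366 = £5,108.1284
Total = £39,756.6598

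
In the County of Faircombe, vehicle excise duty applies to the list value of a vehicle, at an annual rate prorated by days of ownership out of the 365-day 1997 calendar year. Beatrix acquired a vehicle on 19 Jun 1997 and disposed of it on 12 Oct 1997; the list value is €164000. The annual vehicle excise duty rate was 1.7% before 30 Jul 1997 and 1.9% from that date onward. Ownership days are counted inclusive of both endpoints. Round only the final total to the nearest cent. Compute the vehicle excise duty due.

€953.45

19 Jun – 29 Jul 1997: 41 days at 1.7% → €164000 × 1.7% × 41/365 = €313.1726
30 Jul – 12 Oct 1997: 75 days at 1.9% → €164000 × 1.9% × 75/365 = €640.2740
Total = €953.4466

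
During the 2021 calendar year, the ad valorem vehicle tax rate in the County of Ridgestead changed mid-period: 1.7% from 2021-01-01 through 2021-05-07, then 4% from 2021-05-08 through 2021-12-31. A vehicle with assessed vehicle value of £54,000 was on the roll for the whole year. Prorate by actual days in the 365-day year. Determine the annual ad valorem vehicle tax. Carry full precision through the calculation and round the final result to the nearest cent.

£1,727.85

2021-01-01 to 2021-05-07: 127 days at 1.7% → £54,000 × 1.7% × 127/365 = £319.4137
2021-05-08 to 2021-12-31: 238 days at 4% → £54,000 × 4% × 238/365 = £1,408.4384
Total = £1,727.8521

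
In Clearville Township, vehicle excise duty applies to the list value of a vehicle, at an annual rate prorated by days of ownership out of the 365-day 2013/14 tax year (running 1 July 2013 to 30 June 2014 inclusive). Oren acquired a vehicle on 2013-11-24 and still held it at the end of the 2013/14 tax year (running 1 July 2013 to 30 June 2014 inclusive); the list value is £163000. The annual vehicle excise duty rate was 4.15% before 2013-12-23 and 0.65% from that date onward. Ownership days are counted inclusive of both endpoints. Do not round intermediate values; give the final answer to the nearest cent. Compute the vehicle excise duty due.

£1088.97

2013-11-24 to 2013-12-22: 29 days at 4.15% → £163000 × 4.15% × 29/365 = £537.4534
2013-12-23 to 2014-06-30: 190 days at 0.65% → £163000 × 0.65% × 190/365 = £551.5205
Total = £1088.9740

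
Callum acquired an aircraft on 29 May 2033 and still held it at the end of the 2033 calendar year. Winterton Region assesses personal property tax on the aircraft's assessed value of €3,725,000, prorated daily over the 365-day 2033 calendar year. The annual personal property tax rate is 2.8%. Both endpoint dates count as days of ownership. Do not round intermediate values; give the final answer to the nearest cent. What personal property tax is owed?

Days held (29 May – 31 Dec 2033): 217 out of 365
Tax = €3,725,000 × 2.8% × 217/365 = €62,008.4932

€62,008.49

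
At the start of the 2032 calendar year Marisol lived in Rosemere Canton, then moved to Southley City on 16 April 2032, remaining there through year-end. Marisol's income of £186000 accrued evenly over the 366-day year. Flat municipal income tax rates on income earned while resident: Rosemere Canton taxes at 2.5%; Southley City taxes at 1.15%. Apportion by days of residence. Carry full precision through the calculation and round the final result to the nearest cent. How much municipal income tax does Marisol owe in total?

Rosemere Canton, 1 January – 15 April 2032: 106 days → £186000 × 2.5% × 106/366 = £1346.7213
Southley City, 16 April – 31 December 2032: 260 days → £186000 × 1.15% × 260/366 = £1519.5082
Total = £2866.2295

£2866.23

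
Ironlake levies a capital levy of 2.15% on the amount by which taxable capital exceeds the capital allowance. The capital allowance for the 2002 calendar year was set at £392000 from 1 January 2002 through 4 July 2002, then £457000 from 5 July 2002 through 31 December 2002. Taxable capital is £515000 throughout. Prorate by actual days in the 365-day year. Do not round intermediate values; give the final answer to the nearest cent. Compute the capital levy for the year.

1 January – 4 July 2002: 185 days, exemption £392000 → (£515000 − £392000) × 2.15% × 185/365 = £1340.3630
5 July – 31 December 2002: 180 days, exemption £457000 → (£515000 − £457000) × 2.15% × 180/365 = £614.9589
Total = £1955.3219

£1955.32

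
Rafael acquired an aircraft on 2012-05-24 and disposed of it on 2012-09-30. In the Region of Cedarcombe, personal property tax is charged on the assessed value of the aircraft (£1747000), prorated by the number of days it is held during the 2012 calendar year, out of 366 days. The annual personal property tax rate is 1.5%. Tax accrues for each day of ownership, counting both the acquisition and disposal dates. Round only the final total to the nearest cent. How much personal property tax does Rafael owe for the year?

Days held (2012-05-24 to 2012-09-30): 130 out of 366
Tax = £1747000 × 1.5% × 130/366 = £9307.7869

£9307.79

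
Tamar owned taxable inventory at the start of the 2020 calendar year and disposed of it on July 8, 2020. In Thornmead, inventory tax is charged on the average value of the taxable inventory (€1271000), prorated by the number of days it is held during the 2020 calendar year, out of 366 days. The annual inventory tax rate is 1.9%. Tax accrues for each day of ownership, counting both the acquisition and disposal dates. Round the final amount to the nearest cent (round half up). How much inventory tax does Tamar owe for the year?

Days held (January 1 – July 8, 2020): 190 out of 366
Tax = €1271000 × 1.9% × 190/366 = €12536.3661

€12536.37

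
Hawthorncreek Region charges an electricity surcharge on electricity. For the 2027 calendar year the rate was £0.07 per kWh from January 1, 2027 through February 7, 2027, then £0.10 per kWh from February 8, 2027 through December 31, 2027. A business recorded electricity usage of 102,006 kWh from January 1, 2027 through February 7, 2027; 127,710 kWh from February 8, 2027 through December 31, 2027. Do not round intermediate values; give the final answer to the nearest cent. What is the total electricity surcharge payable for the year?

January 1 – February 7, 2027: 102,006 kWh at £0.07/kWh → £7,140.42
February 8 – December 31, 2027: 127,710 kWh at £0.10/kWh → £12,771.00

£19,911.42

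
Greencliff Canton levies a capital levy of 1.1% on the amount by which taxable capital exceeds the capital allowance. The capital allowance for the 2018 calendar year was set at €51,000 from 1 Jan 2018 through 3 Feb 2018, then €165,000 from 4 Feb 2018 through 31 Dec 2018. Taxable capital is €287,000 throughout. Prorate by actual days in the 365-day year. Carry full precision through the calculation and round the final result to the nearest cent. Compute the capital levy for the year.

1 Jan – 3 Feb 2018: 34 days, exemption €51,000 → (€287,000 − €51,000) × 1.1% × 34/365 = €241.8192
4 Feb – 31 Dec 2018: 331 days, exemption €165,000 → (€287,000 − €165,000) × 1.1% × 331/365 = €1,216.9918
Total = €1,458.8110

€1,458.81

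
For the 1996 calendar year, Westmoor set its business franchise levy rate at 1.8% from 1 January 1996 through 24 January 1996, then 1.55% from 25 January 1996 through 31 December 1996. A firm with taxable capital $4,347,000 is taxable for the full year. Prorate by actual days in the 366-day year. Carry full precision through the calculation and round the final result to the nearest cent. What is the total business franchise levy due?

$68,091.12

1 January – 24 January 1996: 24 days at 1.8% → $4,347,000 × 1.8% × 24/366 = $5,130.8852
25 January – 31 December 1996: 342 days at 1.55% → $4,347,000 × 1.55% × 342/366 = $62,960.2377
Total = $68,091.1230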